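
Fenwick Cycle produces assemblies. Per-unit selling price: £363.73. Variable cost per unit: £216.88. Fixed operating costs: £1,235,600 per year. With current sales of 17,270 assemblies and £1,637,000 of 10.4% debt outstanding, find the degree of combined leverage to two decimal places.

2.24

Contribution at this volume is 17,270 × £146.85 = £2,536,099.50.
Subtracting fixed costs: EBIT = £2,536,099.50 − £1,235,600 = £1,300,499.50. Interest = £170,248.00.
DOL = £2,536,099.50 ÷ £1,300,499.50 = 1.9501; DFL = £1,300,499.50 ÷ £1,130,251.50 = 1.1506.
DCL = DOL × DFL = 1.9501 × 1.1506 = 2.2438.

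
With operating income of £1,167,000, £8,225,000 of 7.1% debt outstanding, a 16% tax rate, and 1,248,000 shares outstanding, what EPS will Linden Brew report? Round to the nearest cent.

Pre-tax income = £1,167,000 − £583,975.00 = £583,025.00.
After tax at 16%: net income = £583,025.00 × 0.84 = £489,741.00.
EPS = £489,741.00 ÷ 1,248,000 = £0.39.

£0.39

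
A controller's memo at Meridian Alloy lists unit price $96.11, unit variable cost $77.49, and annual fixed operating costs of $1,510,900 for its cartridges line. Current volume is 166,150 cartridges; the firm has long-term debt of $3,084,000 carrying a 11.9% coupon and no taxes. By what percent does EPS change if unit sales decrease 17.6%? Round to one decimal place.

Contribution at this volume is 166,150 × $18.62 = $3,093,713.00.
Subtracting fixed costs: EBIT = $3,093,713.00 − $1,510,900 = $1,582,813.00.
Interest = $366,996.00, so EBIT − I = $1,215,817.00.
DCL = total CM / (EBIT − I) = $3,093,713.00 / $1,215,817.00 = 2.5446.
%ΔEPS = DCL × %ΔSales = 2.5446 × -17.6% = -44.8%.

-44.8%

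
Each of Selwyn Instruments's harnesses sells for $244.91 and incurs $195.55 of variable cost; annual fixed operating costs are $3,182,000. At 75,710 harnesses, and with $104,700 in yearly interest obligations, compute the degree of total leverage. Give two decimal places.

Contribution at this volume is 75,710 × $49.36 = $3,737,045.60.
EBIT = $3,737,045.60 − $3,182,000 = $555,045.60. Interest = $104,700.00, so EBIT − I = $450,345.60.
DCL = contribution ÷ (EBIT − I) = $3,737,045.60 ÷ $450,345.60 = 8.2982.

8.30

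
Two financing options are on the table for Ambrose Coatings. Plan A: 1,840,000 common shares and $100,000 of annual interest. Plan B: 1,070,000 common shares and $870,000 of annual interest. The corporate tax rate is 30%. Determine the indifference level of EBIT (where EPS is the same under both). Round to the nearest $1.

At indifference, (EBIT − 100,000)(1 − t)/1,840,000 = (EBIT − 870,000)(1 − t)/1,070,000.
The (1 − t) factor cancels: (EBIT − 100,000) × 1,070,000 = (EBIT − 870,000) × 1,840,000.
EBIT × (1,840,000 − 1,070,000) = 870,000 × 1,840,000 − 100,000 × 1,070,000 = 1,493,800,000,000, so EBIT = 1,493,800,000,000 ÷ 770,000 = 1,940,000.00.

$1,940,000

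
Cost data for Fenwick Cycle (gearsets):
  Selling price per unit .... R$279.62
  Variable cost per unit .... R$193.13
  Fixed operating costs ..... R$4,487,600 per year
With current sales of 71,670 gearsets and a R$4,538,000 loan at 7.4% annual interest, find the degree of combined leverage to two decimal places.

4.51

Total contribution margin = 71,670 × R$86.49 = R$6,198,738.30.
EBIT = R$6,198,738.30 − R$4,487,600 = R$1,711,138.30. Interest = R$335,812.00.
DOL = R$6,198,738.30 ÷ R$1,711,138.30 = 3.6226; DFL = R$1,711,138.30 ÷ R$1,375,326.30 = 1.2442.
Combined leverage = 3.6226 × 1.2442 = 4.5072.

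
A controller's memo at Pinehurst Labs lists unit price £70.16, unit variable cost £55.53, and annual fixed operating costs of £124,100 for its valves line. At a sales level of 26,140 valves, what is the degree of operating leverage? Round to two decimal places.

At 26,140 units, contribution = 26,140 × £14.63 = £382,428.20.
Subtracting fixed costs: EBIT = £382,428.20 − £124,100 = £258,328.20.
So DOL = total CM / EBIT = £382,428.20 / £258,328.20 = 1.4804.

1.48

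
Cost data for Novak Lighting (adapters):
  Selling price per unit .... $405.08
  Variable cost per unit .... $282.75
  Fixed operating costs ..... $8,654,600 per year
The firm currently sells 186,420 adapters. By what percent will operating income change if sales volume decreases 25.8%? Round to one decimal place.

-41.6%

Total contribution margin = 186,420 × $122.33 = $22,804,758.60.
EBIT = $22,804,758.60 − $8,654,600 = $14,150,158.60.
So DOL = total CM / EBIT = $22,804,758.60 / $14,150,158.60 = 1.6116.
Operating income changes by 1.6116 × -25.8% = -41.6%.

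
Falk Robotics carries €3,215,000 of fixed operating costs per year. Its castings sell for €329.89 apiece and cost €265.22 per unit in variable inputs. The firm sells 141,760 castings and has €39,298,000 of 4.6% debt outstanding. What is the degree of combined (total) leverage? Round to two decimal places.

Total contribution margin = 141,760 × €64.67 = €9,167,619.20.
EBIT = €9,167,619.20 − €3,215,000 = €5,952,619.20. Interest = €1,807,708.00.
DOL = €9,167,619.20 ÷ €5,952,619.20 = 1.5401; DFL = €5,952,619.20 ÷ €4,144,911.20 = 1.4361.
DCL = DOL × DFL = 1.5401 × 1.4361 = 2.2117.

2.21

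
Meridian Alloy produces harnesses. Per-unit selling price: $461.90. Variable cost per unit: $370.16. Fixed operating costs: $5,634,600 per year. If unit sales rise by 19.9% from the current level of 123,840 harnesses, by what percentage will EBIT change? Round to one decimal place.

+39.5%

Total contribution margin = 123,840 × $91.74 = $11,361,081.60.
Subtracting fixed costs: EBIT = $11,361,081.60 − $5,634,600 = $5,726,481.60.
So DOL = total CM / EBIT = $11,361,081.60 / $5,726,481.60 = 1.9840.
%ΔEBIT = DOL × %ΔSales = 1.9840 × +19.9% = +39.5%.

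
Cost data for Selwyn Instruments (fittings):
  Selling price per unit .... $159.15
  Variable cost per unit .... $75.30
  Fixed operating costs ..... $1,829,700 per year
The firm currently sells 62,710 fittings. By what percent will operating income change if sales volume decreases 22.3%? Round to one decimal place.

At 62,710 units, contribution = 62,710 × $83.85 = $5,258,233.50.
EBIT = $5,258,233.50 − $1,829,700 = $3,428,533.50.
DOL = contribution ÷ EBIT = $5,258,233.50 ÷ $3,428,533.50 = 1.5337.
So EBIT moves 1.5337 × (-22.3%) = -34.2%.

-34.2%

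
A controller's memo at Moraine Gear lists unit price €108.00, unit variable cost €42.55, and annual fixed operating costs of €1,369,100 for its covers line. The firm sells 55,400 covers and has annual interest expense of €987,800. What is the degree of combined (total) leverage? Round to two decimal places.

At 55,400 units, contribution = 55,400 × €65.45 = €3,625,930.00.
Operating income = contribution − fixed costs = €3,625,930.00 − €1,369,100 = €2,256,830.00. Interest = €987,800.00, so EBIT − I = €1,269,030.00.
DCL = contribution ÷ (EBIT − I) = €3,625,930.00 ÷ €1,269,030.00 = 2.8572.

2.86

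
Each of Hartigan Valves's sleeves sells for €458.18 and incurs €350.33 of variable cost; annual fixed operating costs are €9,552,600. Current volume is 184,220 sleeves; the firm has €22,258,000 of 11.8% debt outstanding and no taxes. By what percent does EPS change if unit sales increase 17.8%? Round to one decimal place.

+46.0%

Contribution at this volume is 184,220 × €107.85 = €19,868,127.00.
Subtracting fixed costs: EBIT = €19,868,127.00 − €9,552,600 = €10,315,527.00.
Interest = €2,626,444.00, so EBIT − I = €7,689,083.00.
DCL = total CM / (EBIT − I) = €19,868,127.00 / €7,689,083.00 = 2.5839.
%ΔEPS = DCL × %ΔSales = 2.5839 × +17.8% = +46.0%.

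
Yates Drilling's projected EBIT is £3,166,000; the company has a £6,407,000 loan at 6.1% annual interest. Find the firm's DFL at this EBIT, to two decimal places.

Interest = £390,827.00.
Degree of financial leverage = EBIT / (EBIT − interest) = £3,166,000 / £2,775,173.00 = 1.1408.

1.14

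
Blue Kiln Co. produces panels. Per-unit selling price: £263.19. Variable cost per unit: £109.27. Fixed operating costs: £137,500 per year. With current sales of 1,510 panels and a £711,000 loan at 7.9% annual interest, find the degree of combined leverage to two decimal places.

6.00

Total contribution margin = 1,510 × £153.92 = £232,419.20.
EBIT = £232,419.20 − £137,500 = £94,919.20. Interest = £56,169.00.
DOL = £232,419.20 ÷ £94,919.20 = 2.4486; DFL = £94,919.20 ÷ £38,750.20 = 2.4495.
DCL = DOL × DFL = 2.4486 × 2.4495 = 5.9978.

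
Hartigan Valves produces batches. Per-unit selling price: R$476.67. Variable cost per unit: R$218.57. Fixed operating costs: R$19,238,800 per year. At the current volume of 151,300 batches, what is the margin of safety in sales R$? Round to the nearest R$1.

Each unit contributes R$476.67 − R$218.57 = R$258.10. Break-even units = R$19,238,800 ÷ R$258.10 = 74,540.10; break-even revenue = 74,540.10 × R$476.67 = R$35,531,029.82.
Current sales = 151,300 × R$476.67 = R$72,120,171.00.
Margin of safety = R$72,120,171.00 − R$35,531,029.82 = R$36,589,141.

R$36,589,141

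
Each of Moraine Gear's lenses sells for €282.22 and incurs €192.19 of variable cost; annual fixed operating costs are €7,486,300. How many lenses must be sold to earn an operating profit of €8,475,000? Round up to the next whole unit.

Contribution margin per unit = €282.22 − €192.19 = €90.03.
Required volume = (fixed costs + target profit) ÷ CM = (€7,486,300 + €8,475,000) ÷ €90.03 = 177,288.68, so 177,289 lenses.

177,289 lenses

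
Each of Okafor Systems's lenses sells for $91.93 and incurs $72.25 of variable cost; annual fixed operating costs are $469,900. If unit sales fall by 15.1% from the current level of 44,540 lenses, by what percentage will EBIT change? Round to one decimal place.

-32.5%

Contribution at this volume is 44,540 × $19.68 = $876,547.20.
EBIT = $876,547.20 − $469,900 = $406,647.20.
Degree of operating leverage = $876,547.20 / $406,647.20 = 2.1555.
So EBIT moves 2.1555 × (-15.1%) = -32.5%.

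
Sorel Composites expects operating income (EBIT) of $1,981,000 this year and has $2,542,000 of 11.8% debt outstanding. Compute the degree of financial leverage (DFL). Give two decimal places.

1.18

Interest = $299,956.00.
DFL = EBIT ÷ (EBIT − I) = $1,981,000 ÷ ($1,981,000 − $299,956.00) = $1,981,000 ÷ $1,681,044.00 = 1.1784.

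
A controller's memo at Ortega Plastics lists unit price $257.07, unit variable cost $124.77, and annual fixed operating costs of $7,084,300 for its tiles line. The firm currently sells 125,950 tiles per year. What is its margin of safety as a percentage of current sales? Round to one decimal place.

57.5%

Each unit contributes $257.07 − $124.77 = $132.30. Break-even units = $7,084,300 ÷ $132.30 = 53,547.24; break-even revenue = 53,547.24 × $257.07 = $13,765,389.27.
Actual sales revenue = 125,950 × $257.07 = $32,377,966.50.
Margin of safety = ($32,377,966.50 − $13,765,389.27) ÷ $32,377,966.50 = 57.5%.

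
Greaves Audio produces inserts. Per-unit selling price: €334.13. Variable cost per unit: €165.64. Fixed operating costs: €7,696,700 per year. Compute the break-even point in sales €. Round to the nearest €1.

€15,263,211

CM per unit = €334.13 − €165.64 = €168.49; CM ratio = €168.49 / €334.13 = 0.5043.
Break-even revenue = fixed costs × price ÷ CM = €7,696,700 × €334.13 ÷ €168.49 = €15,263,211.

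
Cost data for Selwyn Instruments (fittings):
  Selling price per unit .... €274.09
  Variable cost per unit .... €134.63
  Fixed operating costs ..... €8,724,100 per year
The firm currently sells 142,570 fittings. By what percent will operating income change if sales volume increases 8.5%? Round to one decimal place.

Contribution at this volume is 142,570 × €139.46 = €19,882,812.20.
EBIT = €19,882,812.20 − €8,724,100 = €11,158,712.20.
Degree of operating leverage = €19,882,812.20 / €11,158,712.20 = 1.7818.
%ΔEBIT = DOL × %ΔSales = 1.7818 × +8.5% = +15.1%.

+15.1%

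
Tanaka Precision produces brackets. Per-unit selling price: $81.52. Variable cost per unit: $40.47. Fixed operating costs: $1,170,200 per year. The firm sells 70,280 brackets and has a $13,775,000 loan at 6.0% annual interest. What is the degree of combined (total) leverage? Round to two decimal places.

At 70,280 units, contribution = 70,280 × $41.05 = $2,884,994.00.
Operating income = contribution − fixed costs = $2,884,994.00 − $1,170,200 = $1,714,794.00. Interest = $826,500.00, so EBIT − I = $888,294.00.
Degree of total leverage = total CM / (EBIT − interest) = $2,884,994.00 / $888,294.00 = 3.2478.

3.25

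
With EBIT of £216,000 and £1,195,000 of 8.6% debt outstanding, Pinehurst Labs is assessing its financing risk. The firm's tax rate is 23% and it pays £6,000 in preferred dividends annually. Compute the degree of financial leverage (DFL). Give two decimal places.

2.05

Interest = £102,770.00.
Preferred dividends grossed up pre-tax: £6,000 / (1 − 0.23) = £7,792.21.
DFL = EBIT ÷ [EBIT − I − D_p/(1−t)] = £216,000 ÷ [£216,000 − £102,770.00 − £7,792.21] = £216,000 ÷ £105,437.79 = 2.0486.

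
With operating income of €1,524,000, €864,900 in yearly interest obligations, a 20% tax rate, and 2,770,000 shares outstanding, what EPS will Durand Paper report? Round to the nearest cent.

€0.19

Interest = €864,900.00, so EBT = €1,524,000 − €864,900.00 = €659,100.00.
Net income = €659,100.00 × (1 − 0.20) = €527,280.00.
EPS = €527,280.00 ÷ 2,770,000 = €0.19.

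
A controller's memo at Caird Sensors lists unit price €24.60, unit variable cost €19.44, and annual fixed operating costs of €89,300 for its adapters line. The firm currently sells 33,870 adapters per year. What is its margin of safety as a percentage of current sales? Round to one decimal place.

Each unit contributes €24.60 − €19.44 = €5.16. Break-even units = €89,300 ÷ €5.16 = 17,306.20; break-even revenue = 17,306.20 × €24.60 = €425,732.56.
Current sales = 33,870 × €24.60 = €833,202.00.
Margin of safety = (€833,202.00 − €425,732.56) ÷ €833,202.00 = 48.9%.

48.9%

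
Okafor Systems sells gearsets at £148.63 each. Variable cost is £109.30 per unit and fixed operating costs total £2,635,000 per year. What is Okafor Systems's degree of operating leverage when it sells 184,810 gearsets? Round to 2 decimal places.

1.57

Total contribution margin = 184,810 × £39.33 = £7,268,577.30.
Subtracting fixed costs: EBIT = £7,268,577.30 − £2,635,000 = £4,633,577.30.
DOL = contribution ÷ EBIT = £7,268,577.30 ÷ £4,633,577.30 = 1.5687.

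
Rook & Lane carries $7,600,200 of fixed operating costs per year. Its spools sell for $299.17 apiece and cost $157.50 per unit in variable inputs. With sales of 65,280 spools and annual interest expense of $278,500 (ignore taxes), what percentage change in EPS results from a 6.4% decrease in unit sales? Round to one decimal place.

Total contribution margin = 65,280 × $141.67 = $9,248,217.60.
Subtracting fixed costs: EBIT = $9,248,217.60 − $7,600,200 = $1,648,017.60.
After interest of $278,500.00, pre-tax earnings = $1,369,517.60.
DCL = total CM / (EBIT − I) = $9,248,217.60 / $1,369,517.60 = 6.7529.
%ΔEPS = DCL × %ΔSales = 6.7529 × -6.4% = -43.2%.

-43.2%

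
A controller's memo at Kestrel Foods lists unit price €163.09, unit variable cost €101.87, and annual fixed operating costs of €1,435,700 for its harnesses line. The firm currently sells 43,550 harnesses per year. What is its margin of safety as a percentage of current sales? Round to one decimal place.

Contribution margin per unit = €163.09 − €101.87 = €61.22. Break-even units = €1,435,700 ÷ €61.22 = 23,451.49; break-even revenue = 23,451.49 × €163.09 = €3,824,702.92.
Current sales = 43,550 × €163.09 = €7,102,569.50.
Margin of safety = (€7,102,569.50 − €3,824,702.92) ÷ €7,102,569.50 = 46.2%.

46.2%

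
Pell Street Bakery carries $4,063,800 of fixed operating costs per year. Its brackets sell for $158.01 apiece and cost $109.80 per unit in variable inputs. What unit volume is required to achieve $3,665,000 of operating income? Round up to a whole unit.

160,316 brackets

Unit CM = price − variable cost = $158.01 − $109.80 = $48.21.
Required volume = (fixed costs + target profit) ÷ CM = ($4,063,800 + $3,665,000) ÷ $48.21 = 160,315.29, so 160,316 brackets.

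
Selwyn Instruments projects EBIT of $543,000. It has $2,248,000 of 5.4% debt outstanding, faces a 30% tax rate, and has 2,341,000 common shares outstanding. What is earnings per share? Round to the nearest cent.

Interest = $121,392.00, so EBT = $543,000 − $121,392.00 = $421,608.00.
Net income = $421,608.00 × (1 − 0.30) = $295,125.60.
EPS = $295,125.60 ÷ 2,341,000 = $0.13.

$0.13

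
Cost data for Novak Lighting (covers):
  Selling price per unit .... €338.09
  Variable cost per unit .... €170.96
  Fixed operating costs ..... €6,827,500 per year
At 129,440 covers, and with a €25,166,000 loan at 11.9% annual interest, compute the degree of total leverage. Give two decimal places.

1.83

Total contribution margin = 129,440 × €167.13 = €21,633,307.20.
Operating income = contribution − fixed costs = €21,633,307.20 − €6,827,500 = €14,805,807.20. Interest = €2,994,754.00, so EBIT − I = €11,811,053.20.
Degree of total leverage = total CM / (EBIT − interest) = €21,633,307.20 / €11,811,053.20 = 1.8316.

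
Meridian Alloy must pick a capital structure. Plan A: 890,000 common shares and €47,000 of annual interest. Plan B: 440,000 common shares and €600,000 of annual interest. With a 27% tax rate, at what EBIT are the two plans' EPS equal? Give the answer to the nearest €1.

At indifference, (EBIT − 47,000)(1 − t)/890,000 = (EBIT − 600,000)(1 − t)/440,000.
The (1 − t) factor cancels: (EBIT − 47,000) × 440,000 = (EBIT − 600,000) × 890,000.
Solving, EBIT = (600,000·890,000 − 47,000·440,000) / (890,000 − 440,000) = 513,320,000,000 / 450,000 = 1,140,711.11.

€1,140,711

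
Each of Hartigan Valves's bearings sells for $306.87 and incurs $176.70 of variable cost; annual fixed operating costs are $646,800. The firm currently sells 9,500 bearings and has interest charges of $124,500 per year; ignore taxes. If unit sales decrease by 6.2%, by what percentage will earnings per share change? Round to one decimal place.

At 9,500 units, contribution = 9,500 × $130.17 = $1,236,615.00.
Subtracting fixed costs: EBIT = $1,236,615.00 − $646,800 = $589,815.00.
Interest = $124,500.00, so EBIT − I = $465,315.00.
Degree of combined leverage = contribution ÷ (EBIT − I) = $1,236,615.00 ÷ $465,315.00 = 2.6576.
EPS therefore changes by 2.6576 × (-6.2%) = -16.5%.

-16.5%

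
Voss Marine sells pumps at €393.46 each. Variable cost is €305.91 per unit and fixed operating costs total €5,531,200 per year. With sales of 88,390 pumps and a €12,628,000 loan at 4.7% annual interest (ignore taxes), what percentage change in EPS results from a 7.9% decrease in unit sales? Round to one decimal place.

At 88,390 units, contribution = 88,390 × €87.55 = €7,738,544.50.
EBIT = €7,738,544.50 − €5,531,200 = €2,207,344.50.
After interest of €593,516.00, pre-tax earnings = €1,613,828.50.
Degree of combined leverage = contribution ÷ (EBIT − I) = €7,738,544.50 ÷ €1,613,828.50 = 4.7951.
EPS therefore changes by 4.7951 × (-7.9%) = -37.9%.

-37.9%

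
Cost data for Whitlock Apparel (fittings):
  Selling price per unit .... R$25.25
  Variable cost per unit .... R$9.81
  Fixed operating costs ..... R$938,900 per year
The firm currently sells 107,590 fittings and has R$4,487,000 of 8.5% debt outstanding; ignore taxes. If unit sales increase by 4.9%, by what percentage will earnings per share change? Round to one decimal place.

+23.9%

Contribution at this volume is 107,590 × R$15.44 = R$1,661,189.60.
EBIT = R$1,661,189.60 − R$938,900 = R$722,289.60.
After interest of R$381,395.00, pre-tax earnings = R$340,894.60.
DCL = total CM / (EBIT − I) = R$1,661,189.60 / R$340,894.60 = 4.8730.
%ΔEPS = DCL × %ΔSales = 4.8730 × +4.9% = +23.9%.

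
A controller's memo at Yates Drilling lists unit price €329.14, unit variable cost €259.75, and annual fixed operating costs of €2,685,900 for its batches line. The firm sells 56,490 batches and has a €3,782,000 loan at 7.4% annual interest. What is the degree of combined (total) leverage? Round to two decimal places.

4.11

At 56,490 units, contribution = 56,490 × €69.39 = €3,919,841.10.
Subtracting fixed costs: EBIT = €3,919,841.10 − €2,685,900 = €1,233,941.10. Interest = €279,868.00, so EBIT − I = €954,073.10.
DCL = contribution ÷ (EBIT − I) = €3,919,841.10 ÷ €954,073.10 = 4.1085.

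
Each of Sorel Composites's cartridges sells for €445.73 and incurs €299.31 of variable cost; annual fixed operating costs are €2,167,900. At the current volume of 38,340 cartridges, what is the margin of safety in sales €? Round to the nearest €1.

Each unit contributes €445.73 − €299.31 = €146.42. Break-even units = €2,167,900 ÷ €146.42 = 14,806.04; break-even revenue = 14,806.04 × €445.73 = €6,599,495.06.
Current sales = 38,340 × €445.73 = €17,089,288.20.
Margin of safety = €17,089,288.20 − €6,599,495.06 = €10,489,793.

€10,489,793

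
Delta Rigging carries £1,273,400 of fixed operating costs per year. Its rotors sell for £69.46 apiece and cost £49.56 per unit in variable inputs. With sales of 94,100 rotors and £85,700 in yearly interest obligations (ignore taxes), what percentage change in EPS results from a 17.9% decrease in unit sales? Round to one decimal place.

At 94,100 units, contribution = 94,100 × £19.90 = £1,872,590.00.
Subtracting fixed costs: EBIT = £1,872,590.00 − £1,273,400 = £599,190.00.
After interest of £85,700.00, pre-tax earnings = £513,490.00.
DCL = total CM / (EBIT − I) = £1,872,590.00 / £513,490.00 = 3.6468.
%ΔEPS = DCL × %ΔSales = 3.6468 × -17.9% = -65.3%.

-65.3%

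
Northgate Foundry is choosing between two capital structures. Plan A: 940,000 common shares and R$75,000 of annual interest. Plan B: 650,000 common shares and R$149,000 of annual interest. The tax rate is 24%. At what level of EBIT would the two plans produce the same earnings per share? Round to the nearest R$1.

R$314,862

At indifference, (EBIT − 75,000)(1 − t)/940,000 = (EBIT − 149,000)(1 − t)/650,000.
Cancelling (1 − t) and cross-multiplying: 650,000·(EBIT − 75,000) = 940,000·(EBIT − 149,000).
Solving, EBIT = (149,000·940,000 − 75,000·650,000) / (940,000 − 650,000) = 91,310,000,000 / 290,000 = 314,862.07.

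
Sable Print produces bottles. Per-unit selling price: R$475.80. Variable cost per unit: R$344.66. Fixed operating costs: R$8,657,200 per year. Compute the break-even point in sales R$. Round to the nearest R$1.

Contribution margin per unit = R$475.80 − R$344.66 = R$131.14, a CM ratio of R$131.14 ÷ R$475.80 = 0.2756.
Break-even revenue = fixed costs × price ÷ CM = R$8,657,200 × R$475.80 ÷ R$131.14 = R$31,409,911.

R$31,409,911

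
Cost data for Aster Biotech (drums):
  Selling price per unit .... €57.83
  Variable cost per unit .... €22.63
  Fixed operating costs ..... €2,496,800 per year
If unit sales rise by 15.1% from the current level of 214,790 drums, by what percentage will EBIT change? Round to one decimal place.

At 214,790 units, contribution = 214,790 × €35.20 = €7,560,608.00.
Subtracting fixed costs: EBIT = €7,560,608.00 − €2,496,800 = €5,063,808.00.
So DOL = total CM / EBIT = €7,560,608.00 / €5,063,808.00 = 1.4931.
Operating income changes by 1.4931 × +15.1% = +22.5%.

+22.5%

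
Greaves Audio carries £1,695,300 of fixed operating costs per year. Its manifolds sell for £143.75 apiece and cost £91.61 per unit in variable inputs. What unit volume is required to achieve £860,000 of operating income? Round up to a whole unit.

Each unit contributes £143.75 − £91.61 = £52.14.
Units = (FC + target) / CM = (£1,695,300 + £860,000) / £52.14 = 49,008.44, so 49,009 manifolds.

49,009 manifolds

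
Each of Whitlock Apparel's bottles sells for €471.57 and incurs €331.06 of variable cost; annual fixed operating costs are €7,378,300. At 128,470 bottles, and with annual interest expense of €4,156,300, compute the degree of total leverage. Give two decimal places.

2.77

Total contribution margin = 128,470 × €140.51 = €18,051,319.70.
Operating income = contribution − fixed costs = €18,051,319.70 − €7,378,300 = €10,673,019.70. Interest = €4,156,300.00.
DOL = €18,051,319.70 ÷ €10,673,019.70 = 1.6913; DFL = €10,673,019.70 ÷ €6,516,719.70 = 1.6378.
Combined leverage = 1.6913 × 1.6378 = 2.7700.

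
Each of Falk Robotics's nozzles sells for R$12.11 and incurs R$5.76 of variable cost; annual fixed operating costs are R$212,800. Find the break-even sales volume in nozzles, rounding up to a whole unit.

Each unit contributes R$12.11 − R$5.76 = R$6.35.
Break-even volume = fixed costs ÷ CM per unit = R$212,800 ÷ R$6.35 = 33,511.81, so 33,512 nozzles.

33,512 nozzles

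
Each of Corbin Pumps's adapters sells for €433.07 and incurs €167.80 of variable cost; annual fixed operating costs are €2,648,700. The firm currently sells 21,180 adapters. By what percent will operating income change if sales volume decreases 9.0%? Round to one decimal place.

At 21,180 units, contribution = 21,180 × €265.27 = €5,618,418.60.
Subtracting fixed costs: EBIT = €5,618,418.60 − €2,648,700 = €2,969,718.60.
Degree of operating leverage = €5,618,418.60 / €2,969,718.60 = 1.8919.
So EBIT moves 1.8919 × (-9.0%) = -17.0%.

-17.0%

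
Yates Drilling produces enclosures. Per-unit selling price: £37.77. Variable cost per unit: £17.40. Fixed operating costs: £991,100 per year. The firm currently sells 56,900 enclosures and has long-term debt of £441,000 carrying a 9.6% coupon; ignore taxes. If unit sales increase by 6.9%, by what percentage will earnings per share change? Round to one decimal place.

+63.7%

Total contribution margin = 56,900 × £20.37 = £1,159,053.00.
EBIT = £1,159,053.00 − £991,100 = £167,953.00.
After interest of £42,336.00, pre-tax earnings = £125,617.00.
DCL = total CM / (EBIT − I) = £1,159,053.00 / £125,617.00 = 9.2269.
EPS therefore changes by 9.2269 × (+6.9%) = +63.7%.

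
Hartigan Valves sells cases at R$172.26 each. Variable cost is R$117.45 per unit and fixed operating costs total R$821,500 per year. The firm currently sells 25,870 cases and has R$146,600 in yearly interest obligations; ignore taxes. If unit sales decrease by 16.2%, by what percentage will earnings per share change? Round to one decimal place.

-51.1%

At 25,870 units, contribution = 25,870 × R$54.81 = R$1,417,934.70.
Operating income = contribution − fixed costs = R$1,417,934.70 − R$821,500 = R$596,434.70.
After interest of R$146,600.00, pre-tax earnings = R$449,834.70.
DCL = total CM / (EBIT − I) = R$1,417,934.70 / R$449,834.70 = 3.1521.
EPS therefore changes by 3.1521 × (-16.2%) = -51.1%.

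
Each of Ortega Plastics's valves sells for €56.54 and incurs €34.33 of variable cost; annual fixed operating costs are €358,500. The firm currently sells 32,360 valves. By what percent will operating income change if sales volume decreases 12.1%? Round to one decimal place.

-24.1%

At 32,360 units, contribution = 32,360 × €22.21 = €718,715.60.
Operating income = contribution − fixed costs = €718,715.60 − €358,500 = €360,215.60.
Degree of operating leverage = €718,715.60 / €360,215.60 = 1.9952.
So EBIT moves 1.9952 × (-12.1%) = -24.1%.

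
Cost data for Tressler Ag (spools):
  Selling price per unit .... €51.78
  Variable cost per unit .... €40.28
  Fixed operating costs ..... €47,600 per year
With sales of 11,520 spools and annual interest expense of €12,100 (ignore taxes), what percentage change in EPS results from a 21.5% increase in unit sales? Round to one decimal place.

Total contribution margin = 11,520 × €11.50 = €132,480.00.
EBIT = €132,480.00 − €47,600 = €84,880.00.
Interest = €12,100.00, so EBIT − I = €72,780.00.
Degree of combined leverage = contribution ÷ (EBIT − I) = €132,480.00 ÷ €72,780.00 = 1.8203.
EPS therefore changes by 1.8203 × (+21.5%) = +39.1%.

+39.1%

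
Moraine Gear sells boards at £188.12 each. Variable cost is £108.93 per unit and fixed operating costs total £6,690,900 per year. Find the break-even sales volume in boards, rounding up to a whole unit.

84,492 boards

Unit CM = price − variable cost = £188.12 − £108.93 = £79.19.
Break-even Q = £6,690,900 / £79.19 = 84,491.73 → 84,492 boards.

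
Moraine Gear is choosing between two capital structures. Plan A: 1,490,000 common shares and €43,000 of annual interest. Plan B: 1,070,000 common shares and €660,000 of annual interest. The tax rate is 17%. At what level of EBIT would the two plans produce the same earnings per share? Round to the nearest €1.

€2,231,881

At indifference, (EBIT − 43,000)(1 − t)/1,490,000 = (EBIT − 660,000)(1 − t)/1,070,000.
Cancelling (1 − t) and cross-multiplying: 1,070,000·(EBIT − 43,000) = 1,490,000·(EBIT − 660,000).
Solving, EBIT = (660,000·1,490,000 − 43,000·1,070,000) / (1,490,000 − 1,070,000) = 937,390,000,000 / 420,000 = 2,231,880.95.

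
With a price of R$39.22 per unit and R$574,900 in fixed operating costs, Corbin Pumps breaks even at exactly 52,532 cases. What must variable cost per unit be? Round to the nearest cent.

R$28.28

Contribution per unit must be FC / Q = R$574,900 / 52,532 = R$10.9438.
Variable cost per unit = R$39.22 − R$10.9438 = R$28.28.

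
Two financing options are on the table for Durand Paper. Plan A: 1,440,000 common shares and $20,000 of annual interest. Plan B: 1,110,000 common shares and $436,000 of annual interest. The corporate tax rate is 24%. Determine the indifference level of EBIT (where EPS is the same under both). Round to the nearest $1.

$1,835,273

Set EPS_A = EPS_B: (EBIT − $20,000)(1 − 0.24) ÷ 1,440,000 = (EBIT − $436,000)(1 − 0.24) ÷ 1,110,000.
The (1 − t) factor cancels: (EBIT − 20,000) × 1,110,000 = (EBIT − 436,000) × 1,440,000.
EBIT × (1,440,000 − 1,110,000) = 436,000 × 1,440,000 − 20,000 × 1,110,000 = 605,640,000,000, so EBIT = 605,640,000,000 ÷ 330,000 = 1,835,272.73.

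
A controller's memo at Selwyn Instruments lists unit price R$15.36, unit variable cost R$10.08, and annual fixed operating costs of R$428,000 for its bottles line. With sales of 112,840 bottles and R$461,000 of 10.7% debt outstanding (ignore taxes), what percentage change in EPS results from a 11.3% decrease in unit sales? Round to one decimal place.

Contribution at this volume is 112,840 × R$5.28 = R$595,795.20.
Operating income = contribution − fixed costs = R$595,795.20 − R$428,000 = R$167,795.20.
Interest = R$49,327.00, so EBIT − I = R$118,468.20.
Degree of combined leverage = contribution ÷ (EBIT − I) = R$595,795.20 ÷ R$118,468.20 = 5.0292.
EPS therefore changes by 5.0292 × (-11.3%) = -56.8%.

-56.8%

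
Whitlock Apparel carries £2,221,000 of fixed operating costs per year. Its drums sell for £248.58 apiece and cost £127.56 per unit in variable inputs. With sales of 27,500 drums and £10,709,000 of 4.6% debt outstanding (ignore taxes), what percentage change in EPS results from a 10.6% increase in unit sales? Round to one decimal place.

Total contribution margin = 27,500 × £121.02 = £3,328,050.00.
EBIT = £3,328,050.00 − £2,221,000 = £1,107,050.00.
Interest = £492,614.00, so EBIT − I = £614,436.00.
Degree of combined leverage = contribution ÷ (EBIT − I) = £3,328,050.00 ÷ £614,436.00 = 5.4164.
EPS therefore changes by 5.4164 × (+10.6%) = +57.4%.

+57.4%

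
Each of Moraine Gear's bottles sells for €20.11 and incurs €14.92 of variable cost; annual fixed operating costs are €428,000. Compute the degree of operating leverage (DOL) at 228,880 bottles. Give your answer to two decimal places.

1.56

Contribution at this volume is 228,880 × €5.19 = €1,187,887.20.
EBIT = €1,187,887.20 − €428,000 = €759,887.20.
So DOL = total CM / EBIT = €1,187,887.20 / €759,887.20 = 1.5632.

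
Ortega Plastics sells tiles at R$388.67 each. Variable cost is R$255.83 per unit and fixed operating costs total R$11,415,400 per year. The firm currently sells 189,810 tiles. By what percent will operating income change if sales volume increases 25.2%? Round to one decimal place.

+46.0%

Contribution at this volume is 189,810 × R$132.84 = R$25,214,360.40.
Subtracting fixed costs: EBIT = R$25,214,360.40 − R$11,415,400 = R$13,798,960.40.
So DOL = total CM / EBIT = R$25,214,360.40 / R$13,798,960.40 = 1.8273.
Operating income changes by 1.8273 × +25.2% = +46.0%.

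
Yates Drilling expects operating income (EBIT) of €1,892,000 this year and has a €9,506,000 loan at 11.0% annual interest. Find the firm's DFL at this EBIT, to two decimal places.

2.24

Annual interest charges come to €1,045,660.00.
DFL = EBIT ÷ (EBIT − I) = €1,892,000 ÷ (€1,892,000 − €1,045,660.00) = €1,892,000 ÷ €846,340.00 = 2.2355.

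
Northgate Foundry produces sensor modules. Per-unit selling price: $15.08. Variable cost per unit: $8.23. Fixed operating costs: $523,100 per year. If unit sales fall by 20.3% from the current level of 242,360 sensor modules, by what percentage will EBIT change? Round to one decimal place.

Contribution at this volume is 242,360 × $6.85 = $1,660,166.00.
Operating income = contribution − fixed costs = $1,660,166.00 − $523,100 = $1,137,066.00.
Degree of operating leverage = $1,660,166.00 / $1,137,066.00 = 1.4600.
Operating income changes by 1.4600 × -20.3% = -29.6%.

-29.6%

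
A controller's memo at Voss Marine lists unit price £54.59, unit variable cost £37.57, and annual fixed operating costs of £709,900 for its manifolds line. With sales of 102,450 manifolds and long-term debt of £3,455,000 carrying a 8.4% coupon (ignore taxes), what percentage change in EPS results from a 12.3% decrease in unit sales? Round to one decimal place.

-28.8%

Contribution at this volume is 102,450 × £17.02 = £1,743,699.00.
Subtracting fixed costs: EBIT = £1,743,699.00 − £709,900 = £1,033,799.00.
Interest = £290,220.00, so EBIT − I = £743,579.00.
Degree of combined leverage = contribution ÷ (EBIT − I) = £1,743,699.00 ÷ £743,579.00 = 2.3450.
%ΔEPS = DCL × %ΔSales = 2.3450 × -12.3% = -28.8%.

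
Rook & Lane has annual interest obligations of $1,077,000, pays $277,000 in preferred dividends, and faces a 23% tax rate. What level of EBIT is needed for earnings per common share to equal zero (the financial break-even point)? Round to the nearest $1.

$1,436,740

Grossing the preferred dividend up to pre-tax terms: $277,000 / (1 − 0.23) = $359,740.26.
EPS = 0 when EBIT covers interest plus the pre-tax preferred burden: $1,077,000 + $359,740.26 = $1,436,740.26.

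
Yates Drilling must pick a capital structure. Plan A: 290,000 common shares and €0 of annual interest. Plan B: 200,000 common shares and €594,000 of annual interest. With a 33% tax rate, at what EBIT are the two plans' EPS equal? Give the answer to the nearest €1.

€1,914,000

Set EPS_A = EPS_B: (EBIT − €0)(1 − 0.33) ÷ 290,000 = (EBIT − €594,000)(1 − 0.33) ÷ 200,000.
The (1 − t) factor cancels: (EBIT − 0) × 200,000 = (EBIT − 594,000) × 290,000.
EBIT × (290,000 − 200,000) = 594,000 × 290,000 − 0 × 200,000 = 172,260,000,000, so EBIT = 172,260,000,000 ÷ 90,000 = 1,914,000.00.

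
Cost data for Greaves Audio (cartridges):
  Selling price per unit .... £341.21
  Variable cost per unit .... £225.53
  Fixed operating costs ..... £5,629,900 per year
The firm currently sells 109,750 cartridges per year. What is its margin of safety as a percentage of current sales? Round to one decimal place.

55.7%

Contribution margin per unit = £341.21 − £225.53 = £115.68. Break-even units = £5,629,900 ÷ £115.68 = 48,667.88; break-even revenue = 48,667.88 × £341.21 = £16,605,966.28.
Actual sales revenue = 109,750 × £341.21 = £37,447,797.50.
Margin of safety = (£37,447,797.50 − £16,605,966.28) ÷ £37,447,797.50 = 55.7%.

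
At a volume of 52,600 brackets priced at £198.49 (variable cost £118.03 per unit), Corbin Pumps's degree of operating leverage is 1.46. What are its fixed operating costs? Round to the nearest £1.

£1,333,432

Total contribution margin = 52,600 × £80.46 = £4,232,196.00.
DOL = contribution / EBIT, so EBIT = £4,232,196.00 / 1.46 = £2,898,764.38.
And FC = contribution − EBIT = £4,232,196.00 − £2,898,764.38 = £1,333,432.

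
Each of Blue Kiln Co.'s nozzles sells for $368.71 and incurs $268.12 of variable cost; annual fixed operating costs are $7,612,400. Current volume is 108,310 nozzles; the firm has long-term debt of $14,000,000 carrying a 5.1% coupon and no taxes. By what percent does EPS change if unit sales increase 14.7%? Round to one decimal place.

Contribution at this volume is 108,310 × $100.59 = $10,894,902.90.
EBIT = $10,894,902.90 − $7,612,400 = $3,282,502.90.
Interest = $714,000.00, so EBIT − I = $2,568,502.90.
Degree of combined leverage = contribution ÷ (EBIT − I) = $10,894,902.90 ÷ $2,568,502.90 = 4.2417.
%ΔEPS = DCL × %ΔSales = 4.2417 × +14.7% = +62.4%.

+62.4%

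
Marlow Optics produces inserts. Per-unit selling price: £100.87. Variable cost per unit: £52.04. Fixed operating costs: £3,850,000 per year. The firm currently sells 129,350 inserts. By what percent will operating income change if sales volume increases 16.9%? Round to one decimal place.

Total contribution margin = 129,350 × £48.83 = £6,316,160.50.
EBIT = £6,316,160.50 − £3,850,000 = £2,466,160.50.
DOL = contribution ÷ EBIT = £6,316,160.50 ÷ £2,466,160.50 = 2.5611.
Operating income changes by 2.5611 × +16.9% = +43.3%.

+43.3%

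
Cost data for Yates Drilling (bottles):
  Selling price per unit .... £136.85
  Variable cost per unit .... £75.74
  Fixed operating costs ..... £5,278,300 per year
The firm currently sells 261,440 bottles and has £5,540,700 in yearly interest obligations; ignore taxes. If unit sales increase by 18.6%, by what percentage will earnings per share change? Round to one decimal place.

At 261,440 units, contribution = 261,440 × £61.11 = £15,976,598.40.
Operating income = contribution − fixed costs = £15,976,598.40 − £5,278,300 = £10,698,298.40.
After interest of £5,540,700.00, pre-tax earnings = £5,157,598.40.
Degree of combined leverage = contribution ÷ (EBIT − I) = £15,976,598.40 ÷ £5,157,598.40 = 3.0977.
EPS therefore changes by 3.0977 × (+18.6%) = +57.6%.

+57.6%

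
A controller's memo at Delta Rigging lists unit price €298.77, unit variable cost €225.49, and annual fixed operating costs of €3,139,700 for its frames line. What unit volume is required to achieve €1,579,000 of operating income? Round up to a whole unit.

64,393 frames

Each unit contributes €298.77 − €225.49 = €73.28.
Required volume = (fixed costs + target profit) ÷ CM = (€3,139,700 + €1,579,000) ÷ €73.28 = 64,392.74, so 64,393 frames.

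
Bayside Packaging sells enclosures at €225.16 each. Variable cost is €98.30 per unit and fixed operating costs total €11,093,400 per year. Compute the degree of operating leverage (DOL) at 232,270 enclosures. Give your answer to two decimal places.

1.60

Contribution at this volume is 232,270 × €126.86 = €29,465,772.20.
EBIT = €29,465,772.20 − €11,093,400 = €18,372,372.20.
Degree of operating leverage = €29,465,772.20 / €18,372,372.20 = 1.6038.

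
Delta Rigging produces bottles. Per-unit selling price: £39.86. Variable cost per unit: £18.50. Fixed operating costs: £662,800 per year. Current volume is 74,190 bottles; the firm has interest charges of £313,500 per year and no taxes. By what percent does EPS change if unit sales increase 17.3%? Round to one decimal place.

+45.1%

Contribution at this volume is 74,190 × £21.36 = £1,584,698.40.
Operating income = contribution − fixed costs = £1,584,698.40 − £662,800 = £921,898.40.
Interest = £313,500.00, so EBIT − I = £608,398.40.
Degree of combined leverage = contribution ÷ (EBIT − I) = £1,584,698.40 ÷ £608,398.40 = 2.6047.
%ΔEPS = DCL × %ΔSales = 2.6047 × +17.3% = +45.1%.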